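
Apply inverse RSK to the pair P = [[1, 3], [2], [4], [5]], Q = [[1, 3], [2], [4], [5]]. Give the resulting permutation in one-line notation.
Reverse RSK: for i = n, n-1, ..., 1, locate i in Q, remove the corresponding corner cell from P, and reverse-bump its entry up through P; the value ejected from row 1 is w(i).

So w = 5 2 4 3 1.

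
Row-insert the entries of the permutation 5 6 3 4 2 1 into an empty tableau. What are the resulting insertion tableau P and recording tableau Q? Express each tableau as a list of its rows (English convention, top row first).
Insert each entry of the permutation into P by Schensted row insertion, recording in Q the position of each new cell.

Insert 5: appended to row 1. P = [[5]], Q = [[1]].
Insert 6: appended to row 1. P = [[5, 6]], Q = [[1, 2]].
Insert 3: 3 bumps 5 from row 1; 5 starts row 2. P = [[3, 6], [5]], Q = [[1, 2], [3]].
Insert 4: 4 bumps 6 from row 1; 6 appends to row 2. P = [[3, 4], [5, 6]], Q = [[1, 2], [3, 4]].
Insert 2: 2 bumps 3 from row 1; 3 bumps 5 from row 2; 5 starts row 3. P = [[2, 4], [3, 6], [5]], Q = [[1, 2], [3, 4], [5]].
Insert 1: 1 bumps 2 from row 1; 2 bumps 3 from row 2; 3 bumps 5 from row 3; 5 starts row 4. P = [[1, 4], [2, 6], [3], [5]], Q = [[1, 2], [3, 4], [5], [6]].

So P = [[1, 4], [2, 6], [3], [5]], Q = [[1, 2], [3, 4], [5], [6]].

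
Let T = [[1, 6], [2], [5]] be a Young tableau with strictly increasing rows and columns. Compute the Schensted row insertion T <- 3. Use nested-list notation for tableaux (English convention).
In row 1, 3 replaces 6 (the leftmost entry greater than 3); 6 is bumped to row 2. 6 is appended to row 2. The new tableau is [[1, 3], [2, 6], [5]].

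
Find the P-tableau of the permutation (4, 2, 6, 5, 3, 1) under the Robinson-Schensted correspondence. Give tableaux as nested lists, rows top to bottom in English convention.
P = [[1, 3], [2, 5], [4], [6]]

Insert 4: appended to row 1. P = [[4]].
Insert 2: 2 bumps 4 from row 1; 4 starts row 2. P = [[2], [4]].
Insert 6: appended to row 1. P = [[2, 6], [4]].
Insert 5: 5 bumps 6 from row 1; 6 appends to row 2. P = [[2, 5], [4, 6]].
Insert 3: 3 bumps 5 from row 1; 5 bumps 6 from row 2; 6 starts row 3. P = [[2, 3], [4, 5], [6]].
Insert 1: 1 bumps 2 from row 1; 2 bumps 4 from row 2; 4 bumps 6 from row 3; 6 starts row 4. P = [[1, 3], [2, 5], [4], [6]].

So P = [[1, 3], [2, 5], [4], [6]].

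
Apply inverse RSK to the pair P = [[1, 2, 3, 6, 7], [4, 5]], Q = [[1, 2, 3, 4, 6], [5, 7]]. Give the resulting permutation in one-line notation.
Reverse RSK: for i = n, n-1, ..., 1, locate i in Q, remove the corresponding corner cell from P, and reverse-bump its entry up through P; the value ejected from row 1 is w(i).

So w = 1 4 5 6 2 7 3.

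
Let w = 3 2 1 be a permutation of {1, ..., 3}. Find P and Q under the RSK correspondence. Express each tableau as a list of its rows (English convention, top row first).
Insert each entry of the permutation into P by Schensted row insertion, recording in Q the position of each new cell.

After inserting 3: P = [[3]].
After inserting 2: P = [[2], [3]].
After inserting 1: P = [[1], [2], [3]].

So P = [[1], [2], [3]], Q = [[1], [2], [3]].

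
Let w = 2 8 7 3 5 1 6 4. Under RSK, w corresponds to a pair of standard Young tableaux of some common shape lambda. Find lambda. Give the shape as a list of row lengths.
[4, 2, 1, 1]

Row-insert each entry into an empty tableau.

After inserting 2: P = [[2]].
After inserting 8: P = [[2, 8]].
After inserting 7: P = [[2, 7], [8]].
After inserting 3: P = [[2, 3], [7], [8]].
After inserting 5: P = [[2, 3, 5], [7], [8]].
After inserting 1: P = [[1, 3, 5], [2], [7], [8]].
After inserting 6: P = [[1, 3, 5, 6], [2], [7], [8]].
After inserting 4: P = [[1, 3, 4, 6], [2, 5], [7], [8]].

The final insertion tableau P = [[1, 3, 4, 6], [2, 5], [7], [8]] has shape [4, 2, 1, 1].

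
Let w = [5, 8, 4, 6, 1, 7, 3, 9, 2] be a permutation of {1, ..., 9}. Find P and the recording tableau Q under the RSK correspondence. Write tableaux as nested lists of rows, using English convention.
P = [[1, 2, 7, 9], [3, 6], [4, 8], [5]], Q = [[1, 2, 6, 8], [3, 4], [5, 7], [9]]

Insert each entry of the permutation into P by Schensted row insertion, recording in Q the position of each new cell.

After inserting 5: P = [[5]].
After inserting 8: P = [[5, 8]].
After inserting 4: P = [[4, 8], [5]].
After inserting 6: P = [[4, 6], [5, 8]].
After inserting 1: P = [[1, 6], [4, 8], [5]].
After inserting 7: P = [[1, 6, 7], [4, 8], [5]].
After inserting 3: P = [[1, 3, 7], [4, 6], [5, 8]].
After inserting 9: P = [[1, 3, 7, 9], [4, 6], [5, 8]].
After inserting 2: P = [[1, 2, 7, 9], [3, 6], [4, 8], [5]].

So P = [[1, 2, 7, 9], [3, 6], [4, 8], [5]], Q = [[1, 2, 6, 8], [3, 4], [5, 7], [9]].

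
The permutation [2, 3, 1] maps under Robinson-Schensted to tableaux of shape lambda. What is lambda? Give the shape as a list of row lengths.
[2, 1]

Row-insert each entry into an empty tableau.

After inserting 2: P = [[2]].
After inserting 3: P = [[2, 3]].
After inserting 1: P = [[1, 3], [2]].

The final insertion tableau P = [[1, 3], [2]] has shape [2, 1].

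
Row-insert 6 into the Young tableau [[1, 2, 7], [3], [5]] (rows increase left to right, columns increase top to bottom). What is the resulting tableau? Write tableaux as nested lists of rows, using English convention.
In row 1, 6 replaces 7 (the leftmost entry greater than 6); 7 is bumped to row 2. 7 is appended to row 2. The new tableau is [[1, 2, 6], [3, 7], [5]].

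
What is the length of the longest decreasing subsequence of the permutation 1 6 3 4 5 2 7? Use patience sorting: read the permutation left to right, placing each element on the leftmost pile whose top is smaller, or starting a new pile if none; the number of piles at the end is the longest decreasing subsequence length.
3

1: new pile. tops = [1]
6: onto pile 1 (replacing 1). tops = [6]
3: new pile. tops = [6, 3]
4: onto pile 2 (replacing 3). tops = [6, 4]
5: onto pile 2 (replacing 4). tops = [6, 5]
2: new pile. tops = [6, 5, 2]
7: onto pile 1 (replacing 6). tops = [7, 5, 2]

3 piles, so the longest decreasing subsequence has length 3.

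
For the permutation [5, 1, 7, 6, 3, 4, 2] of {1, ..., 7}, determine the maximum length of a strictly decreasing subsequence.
4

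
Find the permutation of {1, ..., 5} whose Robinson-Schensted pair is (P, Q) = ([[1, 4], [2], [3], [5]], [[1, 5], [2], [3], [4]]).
5 3 2 1 4

Reverse the RSK construction: for i from n down to 1, find the cell of Q containing i, remove the entry at that cell from P, and reverse-bump it up through P; the value ejected from row 1 is w(i).

Step i=5: Q has 5 at row 1, column 2; remove that cell from P, ejecting 4. So w(5) = 4. P is now [[1], [2], [3], [5]].
Step i=4: Q has 4 at row 4, column 1; remove 5 from row 4 of P and reverse-bump: 5 enters row 3 and ejects 3; 3 enters row 2 and ejects 2; 2 enters row 1 and ejects 1. So w(4) = 1. P is now [[2], [3], [5]].
Step i=3: Q has 3 at row 3, column 1; remove 5 from row 3 of P and reverse-bump: 5 enters row 2 and ejects 3; 3 enters row 1 and ejects 2. So w(3) = 2. P is now [[3], [5]].
Step i=2: Q has 2 at row 2, column 1; remove 5 from row 2 of P and reverse-bump: 5 enters row 1 and ejects 3. So w(2) = 3. P is now [[5]].
Step i=1: Q has 1 at row 1, column 1; remove that cell from P, ejecting 5. So w(1) = 5. P is now [].

So w = 5 3 2 1 4.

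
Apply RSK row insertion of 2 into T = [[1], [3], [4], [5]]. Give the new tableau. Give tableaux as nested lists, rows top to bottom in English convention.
[[1, 2], [3], [4], [5]]

2 is larger than every entry of row 1, so it is appended to row 1. The new tableau is [[1, 2], [3], [4], [5]].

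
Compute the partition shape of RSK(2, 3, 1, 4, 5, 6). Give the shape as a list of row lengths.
[5, 1]

Row-insert each entry into an empty tableau.

After inserting 2: P = [[2]].
After inserting 3: P = [[2, 3]].
After inserting 1: P = [[1, 3], [2]].
After inserting 4: P = [[1, 3, 4], [2]].
After inserting 5: P = [[1, 3, 4, 5], [2]].
After inserting 6: P = [[1, 3, 4, 5, 6], [2]].

The final insertion tableau P = [[1, 3, 4, 5, 6], [2]] has shape [5, 1].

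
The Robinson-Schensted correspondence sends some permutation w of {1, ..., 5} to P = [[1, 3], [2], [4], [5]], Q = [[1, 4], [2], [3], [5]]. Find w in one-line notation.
5 4 2 3 1

Reverse RSK: for i = n, n-1, ..., 1, locate i in Q, remove the corresponding corner cell from P, and reverse-bump its entry up through P; the value ejected from row 1 is w(i).

So w = 5 4 2 3 1.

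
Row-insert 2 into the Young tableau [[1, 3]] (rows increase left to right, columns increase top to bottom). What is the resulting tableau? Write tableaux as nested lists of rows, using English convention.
[[1, 2], [3]]

In row 1, 2 replaces 3 (the leftmost entry greater than 2); 3 is bumped to row 2. 3 starts a new row 2. The new tableau is [[1, 2], [3]].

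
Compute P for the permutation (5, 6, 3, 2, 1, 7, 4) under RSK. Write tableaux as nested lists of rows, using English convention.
P = [[1, 4, 7], [2, 6], [3], [5]]

Insert 5: appended to row 1. P = [[5]].
Insert 6: appended to row 1. P = [[5, 6]].
Insert 3: 3 bumps 5 from row 1; 5 starts row 2. P = [[3, 6], [5]].
Insert 2: 2 bumps 3 from row 1; 3 bumps 5 from row 2; 5 starts row 3. P = [[2, 6], [3], [5]].
Insert 1: 1 bumps 2 from row 1; 2 bumps 3 from row 2; 3 bumps 5 from row 3; 5 starts row 4. P = [[1, 6], [2], [3], [5]].
Insert 7: appended to row 1. P = [[1, 6, 7], [2], [3], [5]].
Insert 4: 4 bumps 6 from row 1; 6 appends to row 2. P = [[1, 4, 7], [2, 6], [3], [5]].

So P = [[1, 4, 7], [2, 6], [3], [5]].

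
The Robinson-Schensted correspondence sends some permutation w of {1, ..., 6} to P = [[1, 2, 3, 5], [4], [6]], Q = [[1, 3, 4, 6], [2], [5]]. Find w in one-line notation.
Reverse the RSK construction: for i from n down to 1, find the cell of Q containing i, remove the entry at that cell from P, and reverse-bump it up through P; the value ejected from row 1 is w(i).

Step i=6: Q has 6 at row 1, column 4; remove that cell from P, ejecting 5. So w(6) = 5. P is now [[1, 2, 3], [4], [6]].
Step i=5: Q has 5 at row 3, column 1; remove 6 from row 3 of P and reverse-bump: 6 enters row 2 and ejects 4; 4 enters row 1 and ejects 3. So w(5) = 3. P is now [[1, 2, 4], [6]].
Step i=4: Q has 4 at row 1, column 3; remove that cell from P, ejecting 4. So w(4) = 4. P is now [[1, 2], [6]].
Step i=3: Q has 3 at row 1, column 2; remove that cell from P, ejecting 2. So w(3) = 2. P is now [[1], [6]].
Step i=2: Q has 2 at row 2, column 1; remove 6 from row 2 of P and reverse-bump: 6 enters row 1 and ejects 1. So w(2) = 1. P is now [[6]].
Step i=1: Q has 1 at row 1, column 1; remove that cell from P, ejecting 6. So w(1) = 6. P is now [].

So w = 6 1 2 4 3 5.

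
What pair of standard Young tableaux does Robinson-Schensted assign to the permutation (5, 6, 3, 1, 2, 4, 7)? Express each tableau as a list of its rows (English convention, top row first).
P = [[1, 2, 4, 7], [3, 6], [5]], Q = [[1, 2, 6, 7], [3, 5], [4]]

Insert each entry of the permutation into P by Schensted row insertion, recording in Q the position of each new cell.

After inserting 5: P = [[5]].
After inserting 6: P = [[5, 6]].
After inserting 3: P = [[3, 6], [5]].
After inserting 1: P = [[1, 6], [3], [5]].
After inserting 2: P = [[1, 2], [3, 6], [5]].
After inserting 4: P = [[1, 2, 4], [3, 6], [5]].
After inserting 7: P = [[1, 2, 4, 7], [3, 6], [5]].

So P = [[1, 2, 4, 7], [3, 6], [5]], Q = [[1, 2, 6, 7], [3, 5], [4]].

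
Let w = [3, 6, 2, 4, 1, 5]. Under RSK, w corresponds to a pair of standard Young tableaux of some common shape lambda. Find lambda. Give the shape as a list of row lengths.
Row-insert each entry into an empty tableau.

After inserting 3: P = [[3]].
After inserting 6: P = [[3, 6]].
After inserting 2: P = [[2, 6], [3]].
After inserting 4: P = [[2, 4], [3, 6]].
After inserting 1: P = [[1, 4], [2, 6], [3]].
After inserting 5: P = [[1, 4, 5], [2, 6], [3]].

The final insertion tableau P = [[1, 4, 5], [2, 6], [3]] has shape [3, 2, 1].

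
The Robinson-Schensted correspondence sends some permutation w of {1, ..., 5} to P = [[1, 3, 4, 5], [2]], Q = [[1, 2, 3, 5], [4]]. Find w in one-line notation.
Reverse RSK: for i = n, n-1, ..., 1, locate i in Q, remove the corresponding corner cell from P, and reverse-bump its entry up through P; the value ejected from row 1 is w(i).

So w = 2 3 4 1 5.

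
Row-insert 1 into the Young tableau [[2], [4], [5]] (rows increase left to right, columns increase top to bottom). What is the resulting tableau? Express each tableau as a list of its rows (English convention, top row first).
In row 1, 1 replaces 2 (the leftmost entry greater than 1); 2 is bumped to row 2. In row 2, 2 replaces 4 (the leftmost entry greater than 2); 4 is bumped to row 3. In row 3, 4 replaces 5 (the leftmost entry greater than 4); 5 is bumped to row 4. 5 starts a new row 4. The new tableau is [[1], [2], [4], [5]].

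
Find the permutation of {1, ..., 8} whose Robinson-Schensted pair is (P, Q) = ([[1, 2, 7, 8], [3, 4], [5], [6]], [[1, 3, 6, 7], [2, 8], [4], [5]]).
Reverse the RSK construction: for i from n down to 1, find the cell of Q containing i, remove the entry at that cell from P, and reverse-bump it up through P; the value ejected from row 1 is w(i).

Step i=8: Q has 8 at row 2, column 2; remove 4 from row 2 of P and reverse-bump: 4 enters row 1 and ejects 2. So w(8) = 2. P is now [[1, 4, 7, 8], [3], [5], [6]].
Step i=7: Q has 7 at row 1, column 4; remove that cell from P, ejecting 8. So w(7) = 8. P is now [[1, 4, 7], [3], [5], [6]].
Step i=6: Q has 6 at row 1, column 3; remove that cell from P, ejecting 7. So w(6) = 7. P is now [[1, 4], [3], [5], [6]].
Step i=5: Q has 5 at row 4, column 1; remove 6 from row 4 of P and reverse-bump: 6 enters row 3 and ejects 5; 5 enters row 2 and ejects 3; 3 enters row 1 and ejects 1. So w(5) = 1. P is now [[3, 4], [5], [6]].
Step i=4: Q has 4 at row 3, column 1; remove 6 from row 3 of P and reverse-bump: 6 enters row 2 and ejects 5; 5 enters row 1 and ejects 4. So w(4) = 4. P is now [[3, 5], [6]].
Step i=3: Q has 3 at row 1, column 2; remove that cell from P, ejecting 5. So w(3) = 5. P is now [[3], [6]].
Step i=2: Q has 2 at row 2, column 1; remove 6 from row 2 of P and reverse-bump: 6 enters row 1 and ejects 3. So w(2) = 3. P is now [[6]].
Step i=1: Q has 1 at row 1, column 1; remove that cell from P, ejecting 6. So w(1) = 6. P is now [].

So w = 6 3 5 4 1 7 8 2.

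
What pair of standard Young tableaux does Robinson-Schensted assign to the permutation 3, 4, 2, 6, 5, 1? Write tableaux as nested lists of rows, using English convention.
Insert each entry of the permutation into P by Schensted row insertion, recording in Q the position of each new cell.

Insert 3: appended to row 1. P = [[3]].
Insert 4: appended to row 1. P = [[3, 4]].
Insert 2: 2 bumps 3 from row 1; 3 starts row 2. P = [[2, 4], [3]].
Insert 6: appended to row 1. P = [[2, 4, 6], [3]].
Insert 5: 5 bumps 6 from row 1; 6 appends to row 2. P = [[2, 4, 5], [3, 6]].
Insert 1: 1 bumps 2 from row 1; 2 bumps 3 from row 2; 3 starts row 3. P = [[1, 4, 5], [2, 6], [3]].

So P = [[1, 4, 5], [2, 6], [3]], Q = [[1, 2, 4], [3, 5], [6]].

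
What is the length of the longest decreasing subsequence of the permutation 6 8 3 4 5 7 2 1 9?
4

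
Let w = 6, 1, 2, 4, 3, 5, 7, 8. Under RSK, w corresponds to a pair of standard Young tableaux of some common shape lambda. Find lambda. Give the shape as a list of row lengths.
Row-insert each entry into an empty tableau.

After inserting 6: P = [[6]].
After inserting 1: P = [[1], [6]].
After inserting 2: P = [[1, 2], [6]].
After inserting 4: P = [[1, 2, 4], [6]].
After inserting 3: P = [[1, 2, 3], [4], [6]].
After inserting 5: P = [[1, 2, 3, 5], [4], [6]].
After inserting 7: P = [[1, 2, 3, 5, 7], [4], [6]].
After inserting 8: P = [[1, 2, 3, 5, 7, 8], [4], [6]].

The final insertion tableau P = [[1, 2, 3, 5, 7, 8], [4], [6]] has shape [6, 1, 1].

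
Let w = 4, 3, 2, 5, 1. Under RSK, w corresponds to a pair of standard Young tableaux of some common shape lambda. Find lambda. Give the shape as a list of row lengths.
[2, 1, 1, 1]

Row-insert each entry into an empty tableau.

After inserting 4: P = [[4]].
After inserting 3: P = [[3], [4]].
After inserting 2: P = [[2], [3], [4]].
After inserting 5: P = [[2, 5], [3], [4]].
After inserting 1: P = [[1, 5], [2], [3], [4]].

The final insertion tableau P = [[1, 5], [2], [3], [4]] has shape [2, 1, 1, 1].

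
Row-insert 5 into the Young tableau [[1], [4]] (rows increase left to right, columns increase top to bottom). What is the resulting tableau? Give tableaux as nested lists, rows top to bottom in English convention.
[[1, 5], [4]]

5 is larger than every entry of row 1, so it is appended to row 1. The new tableau is [[1, 5], [4]].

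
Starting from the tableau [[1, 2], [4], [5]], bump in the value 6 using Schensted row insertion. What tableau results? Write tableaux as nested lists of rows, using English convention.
6 is larger than every entry of row 1, so it is appended to row 1. The new tableau is [[1, 2, 6], [4], [5]].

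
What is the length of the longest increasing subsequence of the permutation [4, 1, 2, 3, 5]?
4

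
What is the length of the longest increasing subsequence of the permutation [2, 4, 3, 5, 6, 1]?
4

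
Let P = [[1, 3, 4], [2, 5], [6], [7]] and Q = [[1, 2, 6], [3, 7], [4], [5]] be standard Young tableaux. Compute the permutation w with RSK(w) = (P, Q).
Reverse RSK: for i = n, n-1, ..., 1, locate i in Q, remove the corresponding corner cell from P, and reverse-bump its entry up through P; the value ejected from row 1 is w(i).

So w = 2 7 6 3 1 5 4.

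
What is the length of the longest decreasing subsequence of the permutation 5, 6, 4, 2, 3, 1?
4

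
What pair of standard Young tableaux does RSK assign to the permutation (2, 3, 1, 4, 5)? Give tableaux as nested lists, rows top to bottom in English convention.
P = [[1, 3, 4, 5], [2]], Q = [[1, 2, 4, 5], [3]]

Insert each entry of the permutation into P by Schensted row insertion, recording in Q the position of each new cell.

Insert 2: appended to row 1. P = [[2]].
Insert 3: appended to row 1. P = [[2, 3]].
Insert 1: 1 bumps 2 from row 1; 2 starts row 2. P = [[1, 3], [2]].
Insert 4: appended to row 1. P = [[1, 3, 4], [2]].
Insert 5: appended to row 1. P = [[1, 3, 4, 5], [2]].

So P = [[1, 3, 4, 5], [2]], Q = [[1, 2, 4, 5], [3]].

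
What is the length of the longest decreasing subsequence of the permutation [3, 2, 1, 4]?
3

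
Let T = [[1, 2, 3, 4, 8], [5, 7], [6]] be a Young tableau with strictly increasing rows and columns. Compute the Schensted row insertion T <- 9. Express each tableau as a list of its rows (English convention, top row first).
9 is larger than every entry of row 1, so it is appended to row 1. The new tableau is [[1, 2, 3, 4, 8, 9], [5, 7], [6]].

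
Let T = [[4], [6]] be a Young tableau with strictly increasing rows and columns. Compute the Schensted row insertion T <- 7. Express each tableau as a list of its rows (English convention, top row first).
7 is larger than every entry of row 1, so it is appended to row 1. The new tableau is [[4, 7], [6]].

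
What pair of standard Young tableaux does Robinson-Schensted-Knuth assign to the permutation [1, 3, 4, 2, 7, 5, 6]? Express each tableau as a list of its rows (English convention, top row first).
Insert each entry of the permutation into P by Schensted row insertion, recording in Q the position of each new cell.

Insert 1: appended to row 1. P = [[1]].
Insert 3: appended to row 1. P = [[1, 3]].
Insert 4: appended to row 1. P = [[1, 3, 4]].
Insert 2: 2 bumps 3 from row 1; 3 starts row 2. P = [[1, 2, 4], [3]].
Insert 7: appended to row 1. P = [[1, 2, 4, 7], [3]].
Insert 5: 5 bumps 7 from row 1; 7 appends to row 2. P = [[1, 2, 4, 5], [3, 7]].
Insert 6: appended to row 1. P = [[1, 2, 4, 5, 6], [3, 7]].

So P = [[1, 2, 4, 5, 6], [3, 7]], Q = [[1, 2, 3, 5, 7], [4, 6]].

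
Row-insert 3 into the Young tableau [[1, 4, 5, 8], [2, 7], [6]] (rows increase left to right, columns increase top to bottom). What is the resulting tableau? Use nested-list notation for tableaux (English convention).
In row 1, 3 replaces 4 (the leftmost entry greater than 3); 4 is bumped to row 2. In row 2, 4 replaces 7 (the leftmost entry greater than 4); 7 is bumped to row 3. 7 is appended to row 3. The new tableau is [[1, 3, 5, 8], [2, 4], [6, 7]].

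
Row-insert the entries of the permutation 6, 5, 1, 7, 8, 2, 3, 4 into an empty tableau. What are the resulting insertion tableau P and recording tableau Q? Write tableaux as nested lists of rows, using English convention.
Insert each entry of the permutation into P by Schensted row insertion, recording in Q the position of each new cell.

After inserting 6: P = [[6]].
After inserting 5: P = [[5], [6]].
After inserting 1: P = [[1], [5], [6]].
After inserting 7: P = [[1, 7], [5], [6]].
After inserting 8: P = [[1, 7, 8], [5], [6]].
After inserting 2: P = [[1, 2, 8], [5, 7], [6]].
After inserting 3: P = [[1, 2, 3], [5, 7, 8], [6]].
After inserting 4: P = [[1, 2, 3, 4], [5, 7, 8], [6]].

So P = [[1, 2, 3, 4], [5, 7, 8], [6]], Q = [[1, 4, 5, 8], [2, 6, 7], [3]].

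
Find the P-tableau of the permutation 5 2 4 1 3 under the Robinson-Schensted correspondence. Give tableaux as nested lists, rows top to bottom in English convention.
P = [[1, 3], [2, 4], [5]]

Insert 5: appended to row 1. P = [[5]].
Insert 2: 2 bumps 5 from row 1; 5 starts row 2. P = [[2], [5]].
Insert 4: appended to row 1. P = [[2, 4], [5]].
Insert 1: 1 bumps 2 from row 1; 2 bumps 5 from row 2; 5 starts row 3. P = [[1, 4], [2], [5]].
Insert 3: 3 bumps 4 from row 1; 4 appends to row 2. P = [[1, 3], [2, 4], [5]].

So P = [[1, 3], [2, 4], [5]].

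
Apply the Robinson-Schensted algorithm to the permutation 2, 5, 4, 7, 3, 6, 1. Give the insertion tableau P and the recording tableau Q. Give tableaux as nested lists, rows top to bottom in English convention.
P = [[1, 3, 6], [2, 7], [4], [5]], Q = [[1, 2, 4], [3, 6], [5], [7]]

Insert each entry of the permutation into P by Schensted row insertion, recording in Q the position of each new cell.

Insert 2: appended to row 1. P = [[2]].
Insert 5: appended to row 1. P = [[2, 5]].
Insert 4: 4 bumps 5 from row 1; 5 starts row 2. P = [[2, 4], [5]].
Insert 7: appended to row 1. P = [[2, 4, 7], [5]].
Insert 3: 3 bumps 4 from row 1; 4 bumps 5 from row 2; 5 starts row 3. P = [[2, 3, 7], [4], [5]].
Insert 6: 6 bumps 7 from row 1; 7 appends to row 2. P = [[2, 3, 6], [4, 7], [5]].
Insert 1: 1 bumps 2 from row 1; 2 bumps 4 from row 2; 4 bumps 5 from row 3; 5 starts row 4. P = [[1, 3, 6], [2, 7], [4], [5]].

So P = [[1, 3, 6], [2, 7], [4], [5]], Q = [[1, 2, 4], [3, 6], [5], [7]].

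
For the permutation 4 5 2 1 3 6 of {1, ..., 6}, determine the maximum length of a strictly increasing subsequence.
3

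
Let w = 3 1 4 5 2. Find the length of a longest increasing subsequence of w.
3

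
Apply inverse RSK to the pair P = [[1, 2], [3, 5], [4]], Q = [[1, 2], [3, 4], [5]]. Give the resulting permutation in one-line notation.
4 5 1 3 2

Reverse the RSK construction: for i from n down to 1, find the cell of Q containing i, remove the entry at that cell from P, and reverse-bump it up through P; the value ejected from row 1 is w(i).

Step i=5: Q has 5 at row 3, column 1; remove 4 from row 3 of P and reverse-bump: 4 enters row 2 and ejects 3; 3 enters row 1 and ejects 2. So w(5) = 2. P is now [[1, 3], [4, 5]].
Step i=4: Q has 4 at row 2, column 2; remove 5 from row 2 of P and reverse-bump: 5 enters row 1 and ejects 3. So w(4) = 3. P is now [[1, 5], [4]].
Step i=3: Q has 3 at row 2, column 1; remove 4 from row 2 of P and reverse-bump: 4 enters row 1 and ejects 1. So w(3) = 1. P is now [[4, 5]].
Step i=2: Q has 2 at row 1, column 2; remove that cell from P, ejecting 5. So w(2) = 5. P is now [[4]].
Step i=1: Q has 1 at row 1, column 1; remove that cell from P, ejecting 4. So w(1) = 4. P is now [].

So w = 4 5 1 3 2.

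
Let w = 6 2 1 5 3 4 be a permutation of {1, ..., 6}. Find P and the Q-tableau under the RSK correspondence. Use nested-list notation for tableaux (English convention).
P = [[1, 3, 4], [2, 5], [6]], Q = [[1, 4, 6], [2, 5], [3]]

Insert each entry of the permutation into P by Schensted row insertion, recording in Q the position of each new cell.

Insert 6: appended to row 1. P = [[6]].
Insert 2: 2 bumps 6 from row 1; 6 starts row 2. P = [[2], [6]].
Insert 1: 1 bumps 2 from row 1; 2 bumps 6 from row 2; 6 starts row 3. P = [[1], [2], [6]].
Insert 5: appended to row 1. P = [[1, 5], [2], [6]].
Insert 3: 3 bumps 5 from row 1; 5 appends to row 2. P = [[1, 3], [2, 5], [6]].
Insert 4: appended to row 1. P = [[1, 3, 4], [2, 5], [6]].

So P = [[1, 3, 4], [2, 5], [6]], Q = [[1, 4, 6], [2, 5], [3]].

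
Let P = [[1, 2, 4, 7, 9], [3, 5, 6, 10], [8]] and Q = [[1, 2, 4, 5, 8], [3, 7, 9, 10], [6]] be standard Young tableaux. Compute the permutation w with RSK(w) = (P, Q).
3 8 5 6 7 1 2 10 4 9

Reverse the RSK construction: for i from n down to 1, find the cell of Q containing i, remove the entry at that cell from P, and reverse-bump it up through P; the value ejected from row 1 is w(i).

Step i=10: Q has 10 at row 2, column 4; remove 10 from row 2 of P and reverse-bump: 10 enters row 1 and ejects 9. So w(10) = 9. P is now [[1, 2, 4, 7, 10], [3, 5, 6], [8]].
Step i=9: Q has 9 at row 2, column 3; remove 6 from row 2 of P and reverse-bump: 6 enters row 1 and ejects 4. So w(9) = 4. P is now [[1, 2, 6, 7, 10], [3, 5], [8]].
Step i=8: Q has 8 at row 1, column 5; remove that cell from P, ejecting 10. So w(8) = 10. P is now [[1, 2, 6, 7], [3, 5], [8]].
Step i=7: Q has 7 at row 2, column 2; remove 5 from row 2 of P and reverse-bump: 5 enters row 1 and ejects 2. So w(7) = 2. P is now [[1, 5, 6, 7], [3], [8]].
Step i=6: Q has 6 at row 3, column 1; remove 8 from row 3 of P and reverse-bump: 8 enters row 2 and ejects 3; 3 enters row 1 and ejects 1. So w(6) = 1. P is now [[3, 5, 6, 7], [8]].
Step i=5: Q has 5 at row 1, column 4; remove that cell from P, ejecting 7. So w(5) = 7. P is now [[3, 5, 6], [8]].
Step i=4: Q has 4 at row 1, column 3; remove that cell from P, ejecting 6. So w(4) = 6. P is now [[3, 5], [8]].
Step i=3: Q has 3 at row 2, column 1; remove 8 from row 2 of P and reverse-bump: 8 enters row 1 and ejects 5. So w(3) = 5. P is now [[3, 8]].
Step i=2: Q has 2 at row 1, column 2; remove that cell from P, ejecting 8. So w(2) = 8. P is now [[3]].
Step i=1: Q has 1 at row 1, column 1; remove that cell from P, ejecting 3. So w(1) = 3. P is now [].

So w = 3 8 5 6 7 1 2 10 4 9.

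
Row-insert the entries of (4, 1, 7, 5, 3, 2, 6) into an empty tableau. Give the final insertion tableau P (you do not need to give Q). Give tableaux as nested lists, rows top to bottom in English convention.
P = [[1, 2, 6], [3, 5], [4], [7]]

After inserting 4: P = [[4]].
After inserting 1: P = [[1], [4]].
After inserting 7: P = [[1, 7], [4]].
After inserting 5: P = [[1, 5], [4, 7]].
After inserting 3: P = [[1, 3], [4, 5], [7]].
After inserting 2: P = [[1, 2], [3, 5], [4], [7]].
After inserting 6: P = [[1, 2, 6], [3, 5], [4], [7]].

So P = [[1, 2, 6], [3, 5], [4], [7]].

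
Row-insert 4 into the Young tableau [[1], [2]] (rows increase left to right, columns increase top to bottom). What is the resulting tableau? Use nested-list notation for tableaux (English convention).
4 is larger than every entry of row 1, so it is appended to row 1. The new tableau is [[1, 4], [2]].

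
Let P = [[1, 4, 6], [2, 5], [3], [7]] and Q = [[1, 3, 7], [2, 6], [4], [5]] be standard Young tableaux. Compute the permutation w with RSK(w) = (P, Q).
Reverse the RSK construction: for i from n down to 1, find the cell of Q containing i, remove the entry at that cell from P, and reverse-bump it up through P; the value ejected from row 1 is w(i).

Step i=7: Q has 7 at row 1, column 3; remove that cell from P, ejecting 6. So w(7) = 6. P is now [[1, 4], [2, 5], [3], [7]].
Step i=6: Q has 6 at row 2, column 2; remove 5 from row 2 of P and reverse-bump: 5 enters row 1 and ejects 4. So w(6) = 4. P is now [[1, 5], [2], [3], [7]].
Step i=5: Q has 5 at row 4, column 1; remove 7 from row 4 of P and reverse-bump: 7 enters row 3 and ejects 3; 3 enters row 2 and ejects 2; 2 enters row 1 and ejects 1. So w(5) = 1. P is now [[2, 5], [3], [7]].
Step i=4: Q has 4 at row 3, column 1; remove 7 from row 3 of P and reverse-bump: 7 enters row 2 and ejects 3; 3 enters row 1 and ejects 2. So w(4) = 2. P is now [[3, 5], [7]].
Step i=3: Q has 3 at row 1, column 2; remove that cell from P, ejecting 5. So w(3) = 5. P is now [[3], [7]].
Step i=2: Q has 2 at row 2, column 1; remove 7 from row 2 of P and reverse-bump: 7 enters row 1 and ejects 3. So w(2) = 3. P is now [[7]].
Step i=1: Q has 1 at row 1, column 1; remove that cell from P, ejecting 7. So w(1) = 7. P is now [].

So w = 7 3 5 2 1 4 6.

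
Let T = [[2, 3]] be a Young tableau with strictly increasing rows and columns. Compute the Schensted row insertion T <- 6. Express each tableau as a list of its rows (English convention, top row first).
6 is larger than every entry of row 1, so it is appended to row 1. The new tableau is [[2, 3, 6]].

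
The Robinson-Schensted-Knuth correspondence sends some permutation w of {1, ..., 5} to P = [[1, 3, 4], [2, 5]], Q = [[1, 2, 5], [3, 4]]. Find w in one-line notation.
Reverse the RSK construction: for i from n down to 1, find the cell of Q containing i, remove the entry at that cell from P, and reverse-bump it up through P; the value ejected from row 1 is w(i).

Step i=5: Q has 5 at row 1, column 3; remove that cell from P, ejecting 4. So w(5) = 4. P is now [[1, 3], [2, 5]].
Step i=4: Q has 4 at row 2, column 2; remove 5 from row 2 of P and reverse-bump: 5 enters row 1 and ejects 3. So w(4) = 3. P is now [[1, 5], [2]].
Step i=3: Q has 3 at row 2, column 1; remove 2 from row 2 of P and reverse-bump: 2 enters row 1 and ejects 1. So w(3) = 1. P is now [[2, 5]].
Step i=2: Q has 2 at row 1, column 2; remove that cell from P, ejecting 5. So w(2) = 5. P is now [[2]].
Step i=1: Q has 1 at row 1, column 1; remove that cell from P, ejecting 2. So w(1) = 2. P is now [].

So w = 2 5 1 3 4.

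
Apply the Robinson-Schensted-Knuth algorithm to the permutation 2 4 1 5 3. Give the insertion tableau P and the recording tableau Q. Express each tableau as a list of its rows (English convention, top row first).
Insert each entry of the permutation into P by Schensted row insertion, recording in Q the position of each new cell.

After inserting 2: P = [[2]].
After inserting 4: P = [[2, 4]].
After inserting 1: P = [[1, 4], [2]].
After inserting 5: P = [[1, 4, 5], [2]].
After inserting 3: P = [[1, 3, 5], [2, 4]].

So P = [[1, 3, 5], [2, 4]], Q = [[1, 2, 4], [3, 5]].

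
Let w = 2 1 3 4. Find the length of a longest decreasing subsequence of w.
2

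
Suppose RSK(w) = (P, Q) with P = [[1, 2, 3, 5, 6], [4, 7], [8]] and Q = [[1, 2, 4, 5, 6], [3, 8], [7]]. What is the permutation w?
Reverse the RSK construction: for i from n down to 1, find the cell of Q containing i, remove the entry at that cell from P, and reverse-bump it up through P; the value ejected from row 1 is w(i).

Step i=8: Q has 8 at row 2, column 2; remove 7 from row 2 of P and reverse-bump: 7 enters row 1 and ejects 6. So w(8) = 6. P is now [[1, 2, 3, 5, 7], [4], [8]].
Step i=7: Q has 7 at row 3, column 1; remove 8 from row 3 of P and reverse-bump: 8 enters row 2 and ejects 4; 4 enters row 1 and ejects 3. So w(7) = 3. P is now [[1, 2, 4, 5, 7], [8]].
Step i=6: Q has 6 at row 1, column 5; remove that cell from P, ejecting 7. So w(6) = 7. P is now [[1, 2, 4, 5], [8]].
Step i=5: Q has 5 at row 1, column 4; remove that cell from P, ejecting 5. So w(5) = 5. P is now [[1, 2, 4], [8]].
Step i=4: Q has 4 at row 1, column 3; remove that cell from P, ejecting 4. So w(4) = 4. P is now [[1, 2], [8]].
Step i=3: Q has 3 at row 2, column 1; remove 8 from row 2 of P and reverse-bump: 8 enters row 1 and ejects 2. So w(3) = 2. P is now [[1, 8]].
Step i=2: Q has 2 at row 1, column 2; remove that cell from P, ejecting 8. So w(2) = 8. P is now [[1]].
Step i=1: Q has 1 at row 1, column 1; remove that cell from P, ejecting 1. So w(1) = 1. P is now [].

So w = 1 8 2 4 5 7 3 6.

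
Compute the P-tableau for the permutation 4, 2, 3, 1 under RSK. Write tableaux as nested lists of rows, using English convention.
After inserting 4: P = [[4]].
After inserting 2: P = [[2], [4]].
After inserting 3: P = [[2, 3], [4]].
After inserting 1: P = [[1, 3], [2], [4]].

So P = [[1, 3], [2], [4]].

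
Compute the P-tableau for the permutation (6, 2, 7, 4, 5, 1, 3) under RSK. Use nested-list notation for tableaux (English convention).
P = [[1, 3, 5], [2, 4], [6, 7]]

Insert 6: appended to row 1. P = [[6]].
Insert 2: 2 bumps 6 from row 1; 6 starts row 2. P = [[2], [6]].
Insert 7: appended to row 1. P = [[2, 7], [6]].
Insert 4: 4 bumps 7 from row 1; 7 appends to row 2. P = [[2, 4], [6, 7]].
Insert 5: appended to row 1. P = [[2, 4, 5], [6, 7]].
Insert 1: 1 bumps 2 from row 1; 2 bumps 6 from row 2; 6 starts row 3. P = [[1, 4, 5], [2, 7], [6]].
Insert 3: 3 bumps 4 from row 1; 4 bumps 7 from row 2; 7 appends to row 3. P = [[1, 3, 5], [2, 4], [6, 7]].

So P = [[1, 3, 5], [2, 4], [6, 7]].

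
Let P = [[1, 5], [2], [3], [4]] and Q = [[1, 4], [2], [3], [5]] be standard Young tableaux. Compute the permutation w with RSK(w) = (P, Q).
4 3 2 5 1

Reverse the RSK construction: for i from n down to 1, find the cell of Q containing i, remove the entry at that cell from P, and reverse-bump it up through P; the value ejected from row 1 is w(i).

Step i=5: Q has 5 at row 4, column 1; remove 4 from row 4 of P and reverse-bump: 4 enters row 3 and ejects 3; 3 enters row 2 and ejects 2; 2 enters row 1 and ejects 1. So w(5) = 1. P is now [[2, 5], [3], [4]].
Step i=4: Q has 4 at row 1, column 2; remove that cell from P, ejecting 5. So w(4) = 5. P is now [[2], [3], [4]].
Step i=3: Q has 3 at row 3, column 1; remove 4 from row 3 of P and reverse-bump: 4 enters row 2 and ejects 3; 3 enters row 1 and ejects 2. So w(3) = 2. P is now [[3], [4]].
Step i=2: Q has 2 at row 2, column 1; remove 4 from row 2 of P and reverse-bump: 4 enters row 1 and ejects 3. So w(2) = 3. P is now [[4]].
Step i=1: Q has 1 at row 1, column 1; remove that cell from P, ejecting 4. So w(1) = 4. P is now [].

So w = 4 3 2 5 1.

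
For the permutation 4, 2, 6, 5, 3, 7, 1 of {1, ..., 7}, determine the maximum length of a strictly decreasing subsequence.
4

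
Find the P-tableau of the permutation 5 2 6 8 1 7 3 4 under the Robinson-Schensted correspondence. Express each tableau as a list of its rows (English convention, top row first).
Insert 5: appended to row 1. P = [[5]].
Insert 2: 2 bumps 5 from row 1; 5 starts row 2. P = [[2], [5]].
Insert 6: appended to row 1. P = [[2, 6], [5]].
Insert 8: appended to row 1. P = [[2, 6, 8], [5]].
Insert 1: 1 bumps 2 from row 1; 2 bumps 5 from row 2; 5 starts row 3. P = [[1, 6, 8], [2], [5]].
Insert 7: 7 bumps 8 from row 1; 8 appends to row 2. P = [[1, 6, 7], [2, 8], [5]].
Insert 3: 3 bumps 6 from row 1; 6 bumps 8 from row 2; 8 appends to row 3. P = [[1, 3, 7], [2, 6], [5, 8]].
Insert 4: 4 bumps 7 from row 1; 7 appends to row 2. P = [[1, 3, 4], [2, 6, 7], [5, 8]].

So P = [[1, 3, 4], [2, 6, 7], [5, 8]].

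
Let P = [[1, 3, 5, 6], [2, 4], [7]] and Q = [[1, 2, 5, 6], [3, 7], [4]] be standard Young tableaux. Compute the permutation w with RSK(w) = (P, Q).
2 7 4 1 5 6 3

Reverse the RSK construction: for i from n down to 1, find the cell of Q containing i, remove the entry at that cell from P, and reverse-bump it up through P; the value ejected from row 1 is w(i).

Step i=7: Q has 7 at row 2, column 2; remove 4 from row 2 of P and reverse-bump: 4 enters row 1 and ejects 3. So w(7) = 3. P is now [[1, 4, 5, 6], [2], [7]].
Step i=6: Q has 6 at row 1, column 4; remove that cell from P, ejecting 6. So w(6) = 6. P is now [[1, 4, 5], [2], [7]].
Step i=5: Q has 5 at row 1, column 3; remove that cell from P, ejecting 5. So w(5) = 5. P is now [[1, 4], [2], [7]].
Step i=4: Q has 4 at row 3, column 1; remove 7 from row 3 of P and reverse-bump: 7 enters row 2 and ejects 2; 2 enters row 1 and ejects 1. So w(4) = 1. P is now [[2, 4], [7]].
Step i=3: Q has 3 at row 2, column 1; remove 7 from row 2 of P and reverse-bump: 7 enters row 1 and ejects 4. So w(3) = 4. P is now [[2, 7]].
Step i=2: Q has 2 at row 1, column 2; remove that cell from P, ejecting 7. So w(2) = 7. P is now [[2]].
Step i=1: Q has 1 at row 1, column 1; remove that cell from P, ejecting 2. So w(1) = 2. P is now [].

So w = 2 7 4 1 5 6 3.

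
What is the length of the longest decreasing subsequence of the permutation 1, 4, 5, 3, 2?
3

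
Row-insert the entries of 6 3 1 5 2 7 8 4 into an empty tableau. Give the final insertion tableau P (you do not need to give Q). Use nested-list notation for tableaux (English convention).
P = [[1, 2, 4, 8], [3, 5, 7], [6]]

Insert 6: appended to row 1. P = [[6]].
Insert 3: 3 bumps 6 from row 1; 6 starts row 2. P = [[3], [6]].
Insert 1: 1 bumps 3 from row 1; 3 bumps 6 from row 2; 6 starts row 3. P = [[1], [3], [6]].
Insert 5: appended to row 1. P = [[1, 5], [3], [6]].
Insert 2: 2 bumps 5 from row 1; 5 appends to row 2. P = [[1, 2], [3, 5], [6]].
Insert 7: appended to row 1. P = [[1, 2, 7], [3, 5], [6]].
Insert 8: appended to row 1. P = [[1, 2, 7, 8], [3, 5], [6]].
Insert 4: 4 bumps 7 from row 1; 7 appends to row 2. P = [[1, 2, 4, 8], [3, 5, 7], [6]].

So P = [[1, 2, 4, 8], [3, 5, 7], [6]].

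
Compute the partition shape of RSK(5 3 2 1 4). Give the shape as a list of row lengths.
Row-insert each entry into an empty tableau.

After inserting 5: P = [[5]].
After inserting 3: P = [[3], [5]].
After inserting 2: P = [[2], [3], [5]].
After inserting 1: P = [[1], [2], [3], [5]].
After inserting 4: P = [[1, 4], [2], [3], [5]].

The final insertion tableau P = [[1, 4], [2], [3], [5]] has shape [2, 1, 1, 1].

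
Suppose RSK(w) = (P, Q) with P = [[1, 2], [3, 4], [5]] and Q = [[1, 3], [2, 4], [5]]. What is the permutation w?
Reverse the RSK construction: for i from n down to 1, find the cell of Q containing i, remove the entry at that cell from P, and reverse-bump it up through P; the value ejected from row 1 is w(i).

Step i=5: Q has 5 at row 3, column 1; remove 5 from row 3 of P and reverse-bump: 5 enters row 2 and ejects 4; 4 enters row 1 and ejects 2. So w(5) = 2. P is now [[1, 4], [3, 5]].
Step i=4: Q has 4 at row 2, column 2; remove 5 from row 2 of P and reverse-bump: 5 enters row 1 and ejects 4. So w(4) = 4. P is now [[1, 5], [3]].
Step i=3: Q has 3 at row 1, column 2; remove that cell from P, ejecting 5. So w(3) = 5. P is now [[1], [3]].
Step i=2: Q has 2 at row 2, column 1; remove 3 from row 2 of P and reverse-bump: 3 enters row 1 and ejects 1. So w(2) = 1. P is now [[3]].
Step i=1: Q has 1 at row 1, column 1; remove that cell from P, ejecting 3. So w(1) = 3. P is now [].

So w = 3 1 5 4 2.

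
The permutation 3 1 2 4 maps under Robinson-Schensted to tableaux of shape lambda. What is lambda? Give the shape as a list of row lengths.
[3, 1]

Row-insert each entry into an empty tableau.

After inserting 3: P = [[3]].
After inserting 1: P = [[1], [3]].
After inserting 2: P = [[1, 2], [3]].
After inserting 4: P = [[1, 2, 4], [3]].

The final insertion tableau P = [[1, 2, 4], [3]] has shape [3, 1].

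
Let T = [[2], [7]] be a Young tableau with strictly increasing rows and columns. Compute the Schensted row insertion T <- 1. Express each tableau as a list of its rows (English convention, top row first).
[[1], [2], [7]]

In row 1, 1 replaces 2 (the leftmost entry greater than 1); 2 is bumped to row 2. In row 2, 2 replaces 7 (the leftmost entry greater than 2); 7 is bumped to row 3. 7 starts a new row 3. The new tableau is [[1], [2], [7]].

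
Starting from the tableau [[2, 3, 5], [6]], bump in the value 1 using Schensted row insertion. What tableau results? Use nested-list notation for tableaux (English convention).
In row 1, 1 replaces 2 (the leftmost entry greater than 1); 2 is bumped to row 2. In row 2, 2 replaces 6 (the leftmost entry greater than 2); 6 is bumped to row 3. 6 starts a new row 3. The new tableau is [[1, 3, 5], [2], [6]].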